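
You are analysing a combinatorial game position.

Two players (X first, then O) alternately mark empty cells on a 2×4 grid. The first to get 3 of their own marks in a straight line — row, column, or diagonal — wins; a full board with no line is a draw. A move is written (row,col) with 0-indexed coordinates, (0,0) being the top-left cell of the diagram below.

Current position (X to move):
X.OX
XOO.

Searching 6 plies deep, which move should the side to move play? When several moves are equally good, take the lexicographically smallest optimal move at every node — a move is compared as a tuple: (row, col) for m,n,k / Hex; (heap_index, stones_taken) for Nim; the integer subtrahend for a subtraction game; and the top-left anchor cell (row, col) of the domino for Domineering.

ply 1, X at X.OX/XOO. | (0,1)=-1→XXOX/XOO.; (1,3)=+0→X.OX/XOOX*
ply 2, O at X.OX/XOOX | (0,1)=+0→XOOX/XOOX*
ply 3: XOOX/XOOX is terminal +0 (X); from X.OX/XOO. depth 6

X's best at [X.OX/XOO.]: (1,3)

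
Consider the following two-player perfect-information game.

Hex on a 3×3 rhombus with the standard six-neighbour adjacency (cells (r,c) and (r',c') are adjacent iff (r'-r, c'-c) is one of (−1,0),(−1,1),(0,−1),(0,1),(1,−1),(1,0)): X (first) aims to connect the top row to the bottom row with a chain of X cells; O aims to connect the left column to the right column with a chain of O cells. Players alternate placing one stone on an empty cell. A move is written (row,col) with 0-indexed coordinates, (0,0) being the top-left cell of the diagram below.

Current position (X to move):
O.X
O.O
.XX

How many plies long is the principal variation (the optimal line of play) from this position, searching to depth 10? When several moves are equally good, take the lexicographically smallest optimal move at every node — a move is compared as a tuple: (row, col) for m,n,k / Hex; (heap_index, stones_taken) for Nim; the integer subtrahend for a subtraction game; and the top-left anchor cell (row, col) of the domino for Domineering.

PV length from [O.X/O.O/.XX]: 1 ply

[O.X/O.O/.XX] X move#1: (0,1):-1/OXX/O.O/.XX, (1,1):+1/O.X/OXO/.XX*, (2,0):-1/O.X/O.O/XXX
[O.X/OXO/.XX] end (terminal -1, O#2); searched O.X/O.O/.XX to 10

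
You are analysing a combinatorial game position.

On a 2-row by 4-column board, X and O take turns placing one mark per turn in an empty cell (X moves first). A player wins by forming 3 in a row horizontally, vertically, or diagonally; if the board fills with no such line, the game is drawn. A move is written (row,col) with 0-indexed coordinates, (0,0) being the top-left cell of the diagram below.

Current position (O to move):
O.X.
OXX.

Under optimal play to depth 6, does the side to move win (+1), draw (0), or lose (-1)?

value(O.X./OXX., O) = 0

ply 1, O at O.X./OXX. | (0,1)=-1→OOX./OXX.; (0,3)=-1→O.XO/OXX.; (1,3)=+0→O.X./OXXO*
ply 2, X at O.X./OXXO | (0,1)=+0→OXX./OXXO*; (0,3)=+0→O.XX/OXXO
ply 3, O at OXX./OXXO | (0,3)=+0→OXXO/OXXO*
ply 4: OXXO/OXXO is terminal +0 (X); from O.X./OXX. depth 6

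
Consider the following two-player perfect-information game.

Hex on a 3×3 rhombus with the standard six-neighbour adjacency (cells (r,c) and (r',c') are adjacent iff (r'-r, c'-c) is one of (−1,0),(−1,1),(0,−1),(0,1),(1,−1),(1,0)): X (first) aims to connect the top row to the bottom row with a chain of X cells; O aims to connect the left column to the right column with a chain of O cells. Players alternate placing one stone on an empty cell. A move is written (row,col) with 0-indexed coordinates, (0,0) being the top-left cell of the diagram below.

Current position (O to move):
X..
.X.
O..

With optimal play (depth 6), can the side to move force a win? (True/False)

O winning at [X../.X./O..]: True

p1 O@[X../.X./O..]: (0,1)[XO./.X./O..]-1 (0,2)[X.O/.X./O..]-1 (1,0)[X../OX./O..]-1 (1,2)[X../.XO/O..]-1 (2,1)[X../.X./OO.]+1* (2,2)[X../.X./O.O]-1
p2 X@[X../.X./OO.]: (0,1)[XX./.X./OO.]-1* (0,2)[X.X/.X./OO.]-1 (1,0)[X../XX./OO.]-1 (1,2)[X../.XX/OO.]-1 (2,2)[X../.X./OOX]-1
p3 O@[XX./.X./OO.]: (0,2)[XXO/.X./OO.]+1* (1,0)[XX./OX./OO.]+1 (1,2)[XX./.XO/OO.]+1 (2,2)[XX./.X./OOO]+1
p4 X@[XXO/.X./OO.]: (1,0)[XXO/XX./OO.]-1* (1,2)[XXO/.XX/OO.]-1 (2,2)[XXO/.X./OOX]-1
p5 O@[XXO/XX./OO.]: (1,2)[XXO/XXO/OO.]+1* (2,2)[XXO/XX./OOO]+1
p6 X@[XXO/XXO/OO.] terminal -1; root [X../.X./O..] d6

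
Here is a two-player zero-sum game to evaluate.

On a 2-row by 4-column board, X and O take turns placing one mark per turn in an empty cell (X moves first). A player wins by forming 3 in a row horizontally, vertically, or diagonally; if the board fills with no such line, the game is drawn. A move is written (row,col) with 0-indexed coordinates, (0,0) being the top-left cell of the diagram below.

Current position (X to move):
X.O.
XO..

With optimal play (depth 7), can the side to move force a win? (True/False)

p1 X@[X.O./XO..]: (0,1)[XXO./XO..]+0* (0,3)[X.OX/XO..]+0 (1,2)[X.O./XOX.]+0 (1,3)[X.O./XO.X]+0
p2 O@[XXO./XO..]: (0,3)[XXOO/XO..]+0* (1,2)[XXO./XOO.]+0 (1,3)[XXO./XO.O]+0
p3 X@[XXOO/XO..]: (1,2)[XXOO/XOX.]+0* (1,3)[XXOO/XO.X]+0
p4 O@[XXOO/XOX.]: (1,3)[XXOO/XOXO]+0*
p5 X@[XXOO/XOXO] terminal +0; root [X.O./XO..] d7

X winning at [X.O./XO..]: False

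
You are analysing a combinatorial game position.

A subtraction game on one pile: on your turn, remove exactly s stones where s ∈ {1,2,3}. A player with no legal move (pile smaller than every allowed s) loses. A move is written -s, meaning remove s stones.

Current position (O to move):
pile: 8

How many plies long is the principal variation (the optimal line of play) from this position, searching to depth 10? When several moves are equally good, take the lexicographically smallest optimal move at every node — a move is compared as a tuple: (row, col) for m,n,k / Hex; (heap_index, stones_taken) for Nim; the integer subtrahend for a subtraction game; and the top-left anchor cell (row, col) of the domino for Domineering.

PV length from [8]: 4 plies

[8] O move#1: -1:-1/7*, -2:-1/6, -3:-1/5
[7] X move#2: -1:-1/6, -2:-1/5, -3:+1/4*
[4] O move#3: -1:-1/3*, -2:-1/2, -3:-1/1
[3] X move#4: -1:-1/2, -2:-1/1, -3:+1/0*
[0] end (terminal -1, O#5); searched 8 to 10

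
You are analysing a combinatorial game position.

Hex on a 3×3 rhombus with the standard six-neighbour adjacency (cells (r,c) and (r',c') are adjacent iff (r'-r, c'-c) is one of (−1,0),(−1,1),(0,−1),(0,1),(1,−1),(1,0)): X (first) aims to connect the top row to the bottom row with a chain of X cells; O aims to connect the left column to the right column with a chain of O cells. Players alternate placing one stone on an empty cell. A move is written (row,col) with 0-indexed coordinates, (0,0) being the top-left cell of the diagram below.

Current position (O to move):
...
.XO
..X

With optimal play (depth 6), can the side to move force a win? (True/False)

O winning at [.../.XO/..X]: False

ply 1, O at .../.XO/..X | (0,0)=-1→O../.XO/..X*; (0,1)=-1→.O./.XO/..X; (0,2)=-1→..O/.XO/..X; (1,0)=-1→.../OXO/..X; (2,0)=-1→.../.XO/O.X; (2,1)=-1→.../.XO/.OX
ply 2, X at O../.XO/..X | (0,1)=+1→OX./.XO/..X*; (0,2)=+1→O.X/.XO/..X; (1,0)=+1→O../XXO/..X; (2,0)=+1→O../.XO/X.X; (2,1)=+1→O../.XO/.XX
ply 3, O at OX./.XO/..X | (0,2)=-1→OXO/.XO/..X*; (1,0)=-1→OX./OXO/..X; (2,0)=-1→OX./.XO/O.X; (2,1)=-1→OX./.XO/.OX
ply 4, X at OXO/.XO/..X | (1,0)=+1→OXO/XXO/..X*; (2,0)=+1→OXO/.XO/X.X; (2,1)=+1→OXO/.XO/.XX
ply 5, O at OXO/XXO/..X | (2,0)=-1→OXO/XXO/O.X*; (2,1)=-1→OXO/XXO/.OX
ply 6, X at OXO/XXO/O.X | (2,1)=+1→OXO/XXO/OXX*
ply 7: OXO/XXO/OXX is terminal -1 (O); from .../.XO/..X depth 6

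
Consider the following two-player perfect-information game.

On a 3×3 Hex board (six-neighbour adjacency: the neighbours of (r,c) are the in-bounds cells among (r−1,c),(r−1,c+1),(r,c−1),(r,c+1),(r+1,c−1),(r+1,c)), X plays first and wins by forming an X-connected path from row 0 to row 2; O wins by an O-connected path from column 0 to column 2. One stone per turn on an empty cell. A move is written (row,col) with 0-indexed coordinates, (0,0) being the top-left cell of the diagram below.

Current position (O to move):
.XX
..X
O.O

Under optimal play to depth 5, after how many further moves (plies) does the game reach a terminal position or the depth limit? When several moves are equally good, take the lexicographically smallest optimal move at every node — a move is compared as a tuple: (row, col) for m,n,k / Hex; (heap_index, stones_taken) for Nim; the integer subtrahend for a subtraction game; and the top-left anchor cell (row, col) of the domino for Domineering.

p1 O@[.XX/..X/O.O]: (0,0)[OXX/..X/O.O]-1 (1,0)[.XX/O.X/O.O]-1 (1,1)[.XX/.OX/O.O]-1 (2,1)[.XX/..X/OOO]+1*
p2 X@[.XX/..X/OOO] terminal -1; root [.XX/..X/O.O] d5

PV length from [.XX/..X/O.O]: 1 ply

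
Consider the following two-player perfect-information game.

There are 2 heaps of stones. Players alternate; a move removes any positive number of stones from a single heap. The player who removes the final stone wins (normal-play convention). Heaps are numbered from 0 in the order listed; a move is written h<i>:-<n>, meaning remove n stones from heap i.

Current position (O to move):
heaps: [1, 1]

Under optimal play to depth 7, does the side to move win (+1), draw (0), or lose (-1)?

p1 O@[(1,1)]: h0:-1[(0,1)]-1* h1:-1[(1,0)]-1
p2 X@[(0,1)]: h1:-1[(0,0)]+1*
p3 O@[(0,0)] terminal -1; root [(1,1)] d7

value((1,1), O) = -1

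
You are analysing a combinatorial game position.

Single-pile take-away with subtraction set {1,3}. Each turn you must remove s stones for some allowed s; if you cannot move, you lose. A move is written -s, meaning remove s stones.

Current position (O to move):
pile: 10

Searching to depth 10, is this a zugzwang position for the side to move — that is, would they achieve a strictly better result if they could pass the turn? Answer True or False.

ply 1, O at 10 | -1=-1→9*; -3=-1→7
ply 2, X at 9 | -1=+1→8*; -3=+1→6
ply 3, O at 8 | -1=-1→7*; -3=-1→5
ply 4, X at 7 | -1=+1→6*; -3=+1→4
ply 5, O at 6 | -1=-1→5*; -3=-1→3
ply 6, X at 5 | -1=+1→4*; -3=+1→2
ply 7, O at 4 | -1=-1→3*; -3=-1→1
ply 8, X at 3 | -1=+1→2*; -3=+1→0
ply 9, O at 2 | -1=-1→1*
ply 10, X at 1 | -1=+1→0*
ply 11: 0 is terminal -1 (O); from 10 depth 10
suppose O passes — search the same position with X to move:
pass> ply 1, X at 10 | -1=-1→9*; -3=-1→7
pass> ply 2, O at 9 | -1=+1→8*; -3=+1→6
pass> ply 3, X at 8 | -1=-1→7*; -3=-1→5
pass> ply 4, O at 7 | -1=+1→6*; -3=+1→4
pass> ply 5, X at 6 | -1=-1→5*; -3=-1→3
pass> ply 6, O at 5 | -1=+1→4*; -3=+1→2
pass> ply 7, X at 4 | -1=-1→3*; -3=-1→1
pass> ply 8, O at 3 | -1=+1→2*; -3=+1→0
pass> ply 9, X at 2 | -1=-1→1*
pass> ply 10, O at 1 | -1=+1→0*
pass> ply 11: 0 is terminal -1 (X); from 10 depth 10
for O: play -1, pass +1

zugzwang(10, O) = True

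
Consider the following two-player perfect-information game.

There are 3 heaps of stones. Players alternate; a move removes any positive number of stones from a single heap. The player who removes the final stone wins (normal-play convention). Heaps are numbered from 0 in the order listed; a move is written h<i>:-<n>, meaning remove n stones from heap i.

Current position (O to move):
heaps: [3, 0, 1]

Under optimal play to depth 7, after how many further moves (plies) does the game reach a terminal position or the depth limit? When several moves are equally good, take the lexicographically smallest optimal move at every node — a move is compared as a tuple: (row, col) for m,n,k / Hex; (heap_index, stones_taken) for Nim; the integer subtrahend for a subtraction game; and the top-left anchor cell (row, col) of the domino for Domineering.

PV length from [(3,0,1)]: 3 plies

p1 O@[(3,0,1)]: h0:-1[(2,0,1)]-1 h0:-2[(1,0,1)]+1* h0:-3[(0,0,1)]-1 h2:-1[(3,0,0)]-1
p2 X@[(1,0,1)]: h0:-1[(0,0,1)]-1* h2:-1[(1,0,0)]-1
p3 O@[(0,0,1)]: h2:-1[(0,0,0)]+1*
p4 X@[(0,0,0)] terminal -1; root [(3,0,1)] d7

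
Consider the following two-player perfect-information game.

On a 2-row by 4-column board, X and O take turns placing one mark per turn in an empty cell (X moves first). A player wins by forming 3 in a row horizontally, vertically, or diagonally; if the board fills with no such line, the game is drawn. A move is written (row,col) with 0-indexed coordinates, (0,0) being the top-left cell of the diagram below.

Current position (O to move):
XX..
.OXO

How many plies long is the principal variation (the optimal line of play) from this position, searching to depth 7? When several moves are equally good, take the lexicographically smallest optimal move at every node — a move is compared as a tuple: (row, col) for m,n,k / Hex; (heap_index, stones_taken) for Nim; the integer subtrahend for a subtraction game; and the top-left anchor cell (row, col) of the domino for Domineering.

PV length from [XX../.OXO]: 3 plies

[XX../.OXO] O move#1: (0,2):+0/XXO./.OXO*, (0,3):-1/XX.O/.OXO, (1,0):-1/XX../OOXO
[XXO./.OXO] X move#2: (0,3):+0/XXOX/.OXO*, (1,0):+0/XXO./XOXO
[XXOX/.OXO] O move#3: (1,0):+0/XXOX/OOXO*
[XXOX/OOXO] end (terminal +0, X#4); searched XX../.OXO to 7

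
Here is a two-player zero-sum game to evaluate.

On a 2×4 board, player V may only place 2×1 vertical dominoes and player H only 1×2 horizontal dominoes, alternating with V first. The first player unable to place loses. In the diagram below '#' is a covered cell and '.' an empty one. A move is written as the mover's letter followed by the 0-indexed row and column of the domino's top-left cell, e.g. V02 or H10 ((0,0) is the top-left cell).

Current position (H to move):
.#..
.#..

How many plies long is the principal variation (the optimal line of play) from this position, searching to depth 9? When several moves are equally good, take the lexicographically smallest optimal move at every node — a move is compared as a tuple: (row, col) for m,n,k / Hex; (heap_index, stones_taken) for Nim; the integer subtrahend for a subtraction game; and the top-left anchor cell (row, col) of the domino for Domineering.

PV length from [.#../.#..]: 3 plies

p1 H@[.#../.#..]: H02[.###/.#..]+1* H12[.#../.###]+1
p2 V@[.###/.#..]: V00[####/##..]-1*
p3 H@[####/##..]: H12[####/####]+1*
p4 V@[####/####] terminal -1; root [.#../.#..] d9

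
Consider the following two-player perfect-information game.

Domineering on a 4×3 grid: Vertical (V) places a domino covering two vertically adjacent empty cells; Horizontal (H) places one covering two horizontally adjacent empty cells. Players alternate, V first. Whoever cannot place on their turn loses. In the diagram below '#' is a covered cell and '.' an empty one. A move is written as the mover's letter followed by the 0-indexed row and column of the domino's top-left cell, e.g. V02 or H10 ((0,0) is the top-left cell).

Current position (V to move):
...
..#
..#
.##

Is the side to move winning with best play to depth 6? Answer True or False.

V winning at [.../..#/..#/.##]: True

[.../..#/..#/.##] V move#1: V00:+1/#../#.#/..#/.##*, V01:+1/.#./.##/..#/.##, V10:+1/.../#.#/#.#/.##, V11:+1/.../.##/.##/.##, V20:-1/.../..#/#.#/###
[#../#.#/..#/.##] H move#2: H01:-1/###/#.#/..#/.##*, H20:-1/#../#.#/###/.##
[###/#.#/..#/.##] V move#3: V11:+1/###/###/.##/.##*, V20:+1/###/#.#/#.#/###
[###/###/.##/.##] end (terminal -1, H#4); searched .../..#/..#/.## to 6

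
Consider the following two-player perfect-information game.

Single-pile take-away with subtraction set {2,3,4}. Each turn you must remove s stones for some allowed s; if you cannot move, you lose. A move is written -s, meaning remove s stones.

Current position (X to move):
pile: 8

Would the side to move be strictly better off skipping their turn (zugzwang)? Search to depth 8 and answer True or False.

zugzwang(8, X) = False

[8] X move#1: -2:+1/6*, -3:-1/5, -4:-1/4
[6] O move#2: -2:-1/4*, -3:-1/3, -4:-1/2
[4] X move#3: -2:-1/2, -3:+1/1*, -4:+1/0
[1] end (terminal -1, O#4); searched 8 to 8
pass branch (O moves first from the same position):
  | [8] O move#1: -2:+1/6*, -3:-1/5, -4:-1/4
  | [6] X move#2: -2:-1/4*, -3:-1/3, -4:-1/2
  | [4] O move#3: -2:-1/2, -3:+1/1*, -4:+1/0
  | [1] end (terminal -1, X#4); searched 8 to 8
X moving scores +1; X passing scores -1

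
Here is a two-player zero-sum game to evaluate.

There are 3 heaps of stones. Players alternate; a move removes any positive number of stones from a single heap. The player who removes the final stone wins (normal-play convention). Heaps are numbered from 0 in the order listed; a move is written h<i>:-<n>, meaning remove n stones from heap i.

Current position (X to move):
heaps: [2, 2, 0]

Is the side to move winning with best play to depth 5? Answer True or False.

ply 1, X at (2,2,0) | h0:-1=-1→(1,2,0)*; h0:-2=-1→(0,2,0); h1:-1=-1→(2,1,0); h1:-2=-1→(2,0,0)
ply 2, O at (1,2,0) | h0:-1=-1→(0,2,0); h1:-1=+1→(1,1,0)*; h1:-2=-1→(1,0,0)
ply 3, X at (1,1,0) | h0:-1=-1→(0,1,0)*; h1:-1=-1→(1,0,0)
ply 4, O at (0,1,0) | h1:-1=+1→(0,0,0)*
ply 5: (0,0,0) is terminal -1 (X); from (2,2,0) depth 5

X winning at [(2,2,0)]: False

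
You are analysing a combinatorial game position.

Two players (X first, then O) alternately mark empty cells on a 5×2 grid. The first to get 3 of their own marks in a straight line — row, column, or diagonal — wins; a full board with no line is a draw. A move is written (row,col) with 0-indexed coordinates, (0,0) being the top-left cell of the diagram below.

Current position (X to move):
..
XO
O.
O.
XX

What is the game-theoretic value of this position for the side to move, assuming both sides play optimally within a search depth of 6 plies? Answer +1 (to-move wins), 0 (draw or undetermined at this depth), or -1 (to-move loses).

value(../XO/O./O./XX, X) = 0

[../XO/O./O./XX] X move#1: (0,0):-1/X./XO/O./O./XX, (0,1):+0/.X/XO/O./O./XX*, (2,1):+0/../XO/OX/O./XX, (3,1):+0/../XO/O./OX/XX
[.X/XO/O./O./XX] O move#2: (0,0):+0/OX/XO/O./O./XX*, (2,1):+0/.X/XO/OO/O./XX, (3,1):+0/.X/XO/O./OO/XX
[OX/XO/O./O./XX] X move#3: (2,1):+0/OX/XO/OX/O./XX*, (3,1):+0/OX/XO/O./OX/XX
[OX/XO/OX/O./XX] O move#4: (3,1):+0/OX/XO/OX/OO/XX*
[OX/XO/OX/OO/XX] end (terminal +0, X#5); searched ../XO/O./O./XX to 6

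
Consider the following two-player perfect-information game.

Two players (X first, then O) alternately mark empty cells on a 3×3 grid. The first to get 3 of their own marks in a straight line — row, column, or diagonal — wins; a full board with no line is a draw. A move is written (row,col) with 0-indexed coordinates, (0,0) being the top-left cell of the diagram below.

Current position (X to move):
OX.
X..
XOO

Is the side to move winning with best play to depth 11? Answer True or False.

X winning at [OX./X../XOO]: True

p1 X@[OX./X../XOO]: (0,2)[OXX/X../XOO]-1 (1,1)[OX./XX./XOO]+1* (1,2)[OX./X.X/XOO]-1
p2 O@[OX./XX./XOO]: (0,2)[OXO/XX./XOO]-1* (1,2)[OX./XXO/XOO]-1
p3 X@[OXO/XX./XOO]: (1,2)[OXO/XXX/XOO]+1*
p4 O@[OXO/XXX/XOO] terminal -1; root [OX./X../XOO] d11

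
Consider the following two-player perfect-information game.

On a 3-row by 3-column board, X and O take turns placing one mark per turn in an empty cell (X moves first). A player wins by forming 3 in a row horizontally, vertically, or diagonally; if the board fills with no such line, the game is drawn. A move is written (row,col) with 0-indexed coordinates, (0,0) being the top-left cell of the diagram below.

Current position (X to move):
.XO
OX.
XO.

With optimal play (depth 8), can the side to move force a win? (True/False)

X winning at [.XO/OX./XO.]: False

[.XO/OX./XO.] X move#1: (0,0):+0/XXO/OX./XO.*, (1,2):+0/.XO/OXX/XO., (2,2):+0/.XO/OX./XOX
[XXO/OX./XO.] O move#2: (1,2):-1/XXO/OXO/XO., (2,2):+0/XXO/OX./XOO*
[XXO/OX./XOO] X move#3: (1,2):+0/XXO/OXX/XOO*
[XXO/OXX/XOO] end (terminal +0, O#4); searched .XO/OX./XO. to 8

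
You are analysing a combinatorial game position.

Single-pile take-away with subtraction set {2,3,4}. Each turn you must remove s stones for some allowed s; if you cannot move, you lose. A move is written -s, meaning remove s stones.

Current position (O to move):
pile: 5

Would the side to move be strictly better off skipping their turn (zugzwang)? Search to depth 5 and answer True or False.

p1 O@[5]: -2[3]-1 -3[2]-1 -4[1]+1*
p2 X@[1] terminal -1; root [5] d5
pass branch (X moves first from the same position):
  | p1 X@[5]: -2[3]-1 -3[2]-1 -4[1]+1*
  | p2 O@[1] terminal -1; root [5] d5
O moving scores +1; O passing scores -1

zugzwang(5, O) = False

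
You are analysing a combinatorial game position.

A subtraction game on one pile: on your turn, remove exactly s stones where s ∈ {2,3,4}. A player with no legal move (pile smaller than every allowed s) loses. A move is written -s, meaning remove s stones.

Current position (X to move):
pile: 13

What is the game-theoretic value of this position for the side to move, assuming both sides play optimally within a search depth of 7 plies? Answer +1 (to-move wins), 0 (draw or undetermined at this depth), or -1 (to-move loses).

value(13, X) = -1

p1 X@[13]: -2[11]-1* -3[10]-1 -4[9]-1
p2 O@[11]: -2[9]-1 -3[8]-1 -4[7]+1*
p3 X@[7]: -2[5]-1* -3[4]-1 -4[3]-1
p4 O@[5]: -2[3]-1 -3[2]-1 -4[1]+1*
p5 X@[1] terminal -1; root [13] d7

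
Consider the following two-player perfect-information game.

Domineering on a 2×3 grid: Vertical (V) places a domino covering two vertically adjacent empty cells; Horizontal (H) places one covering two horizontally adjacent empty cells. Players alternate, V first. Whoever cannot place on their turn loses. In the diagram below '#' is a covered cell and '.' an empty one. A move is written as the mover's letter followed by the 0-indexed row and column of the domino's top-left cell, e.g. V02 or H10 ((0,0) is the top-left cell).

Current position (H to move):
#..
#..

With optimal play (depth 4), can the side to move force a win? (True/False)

H winning at [#../#..]: True

[#../#..] H move#1: H01:+1/###/#..*, H11:+1/#../###
[###/#..] end (terminal -1, V#2); searched #../#.. to 4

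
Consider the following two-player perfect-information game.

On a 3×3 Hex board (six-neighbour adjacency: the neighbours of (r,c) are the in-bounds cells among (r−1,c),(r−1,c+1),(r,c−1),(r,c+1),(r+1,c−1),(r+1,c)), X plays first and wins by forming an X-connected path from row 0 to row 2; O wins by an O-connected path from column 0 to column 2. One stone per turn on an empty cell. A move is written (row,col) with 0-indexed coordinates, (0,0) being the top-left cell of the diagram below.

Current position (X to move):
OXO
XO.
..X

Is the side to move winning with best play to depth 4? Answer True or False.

p1 X@[OXO/XO./..X]: (1,2)[OXO/XOX/..X]-1 (2,0)[OXO/XO./X.X]+1* (2,1)[OXO/XO./.XX]-1
p2 O@[OXO/XO./X.X] terminal -1; root [OXO/XO./..X] d4

X winning at [OXO/XO./..X]: True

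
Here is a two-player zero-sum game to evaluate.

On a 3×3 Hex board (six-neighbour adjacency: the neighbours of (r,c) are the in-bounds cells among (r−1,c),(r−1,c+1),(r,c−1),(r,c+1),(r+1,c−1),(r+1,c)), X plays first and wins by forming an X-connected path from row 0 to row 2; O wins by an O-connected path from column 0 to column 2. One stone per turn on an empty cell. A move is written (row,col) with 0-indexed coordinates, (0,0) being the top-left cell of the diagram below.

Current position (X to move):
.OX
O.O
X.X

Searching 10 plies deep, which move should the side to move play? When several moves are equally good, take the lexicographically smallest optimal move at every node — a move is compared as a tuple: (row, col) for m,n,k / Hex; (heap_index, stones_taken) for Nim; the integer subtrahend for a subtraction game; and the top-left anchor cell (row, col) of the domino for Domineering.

X's best at [.OX/O.O/X.X]: (1,1)

[.OX/O.O/X.X] X move#1: (0,0):-1/XOX/O.O/X.X, (1,1):+1/.OX/OXO/X.X*, (2,1):-1/.OX/O.O/XXX
[.OX/OXO/X.X] end (terminal -1, O#2); searched .OX/O.O/X.X to 10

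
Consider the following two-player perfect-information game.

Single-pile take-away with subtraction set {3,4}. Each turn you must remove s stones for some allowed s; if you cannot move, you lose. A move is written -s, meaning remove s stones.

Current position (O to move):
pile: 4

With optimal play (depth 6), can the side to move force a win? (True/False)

[4] O move#1: -3:+1/1*, -4:+1/0
[1] end (terminal -1, X#2); searched 4 to 6

O winning at [4]: True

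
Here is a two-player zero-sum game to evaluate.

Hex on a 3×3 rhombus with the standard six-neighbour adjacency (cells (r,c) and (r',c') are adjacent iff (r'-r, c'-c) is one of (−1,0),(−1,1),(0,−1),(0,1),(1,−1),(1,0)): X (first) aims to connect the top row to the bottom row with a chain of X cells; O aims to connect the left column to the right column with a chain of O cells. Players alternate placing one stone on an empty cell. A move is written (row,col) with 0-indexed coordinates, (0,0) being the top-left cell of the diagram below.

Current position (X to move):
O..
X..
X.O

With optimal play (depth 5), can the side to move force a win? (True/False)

X winning at [O../X../X.O]: True

p1 X@[O../X../X.O]: (0,1)[OX./X../X.O]+1* (0,2)[O.X/X../X.O]+1 (1,1)[O../XX./X.O]+1 (1,2)[O../X.X/X.O]+1 (2,1)[O../X../XXO]+1
p2 O@[OX./X../X.O] terminal -1; root [O../X../X.O] d5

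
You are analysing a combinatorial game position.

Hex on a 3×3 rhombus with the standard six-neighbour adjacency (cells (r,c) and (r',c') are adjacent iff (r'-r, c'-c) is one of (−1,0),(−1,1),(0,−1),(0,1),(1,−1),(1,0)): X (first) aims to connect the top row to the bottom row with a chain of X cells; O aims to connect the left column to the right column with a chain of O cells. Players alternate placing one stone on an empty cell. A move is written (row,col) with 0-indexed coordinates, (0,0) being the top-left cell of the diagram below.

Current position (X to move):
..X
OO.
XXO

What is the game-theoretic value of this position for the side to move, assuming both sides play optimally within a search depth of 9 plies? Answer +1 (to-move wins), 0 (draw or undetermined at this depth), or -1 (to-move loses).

value(..X/OO./XXO, X) = +1

ply 1, X at ..X/OO./XXO | (0,0)=-1→X.X/OO./XXO; (0,1)=-1→.XX/OO./XXO; (1,2)=+1→..X/OOX/XXO*
ply 2: ..X/OOX/XXO is terminal -1 (O); from ..X/OO./XXO depth 9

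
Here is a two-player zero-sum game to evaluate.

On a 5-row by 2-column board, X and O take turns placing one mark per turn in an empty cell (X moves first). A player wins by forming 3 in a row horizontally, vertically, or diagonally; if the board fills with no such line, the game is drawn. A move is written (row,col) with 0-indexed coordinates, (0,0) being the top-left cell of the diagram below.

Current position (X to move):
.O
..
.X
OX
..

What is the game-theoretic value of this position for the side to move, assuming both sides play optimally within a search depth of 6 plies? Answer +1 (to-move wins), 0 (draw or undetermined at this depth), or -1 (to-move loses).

ply 1, X at .O/../.X/OX/.. | (0,0)=+1→XO/../.X/OX/..*; (1,0)=+1→.O/X./.X/OX/..; (1,1)=+1→.O/.X/.X/OX/..; (2,0)=+1→.O/../XX/OX/..; (4,0)=+1→.O/../.X/OX/X.; (4,1)=+1→.O/../.X/OX/.X
ply 2, O at XO/../.X/OX/.. | (1,0)=-1→XO/O./.X/OX/..*; (1,1)=-1→XO/.O/.X/OX/..; (2,0)=-1→XO/../OX/OX/..; (4,0)=-1→XO/../.X/OX/O.; (4,1)=-1→XO/../.X/OX/.O
ply 3, X at XO/O./.X/OX/.. | (1,1)=+1→XO/OX/.X/OX/..*; (2,0)=+1→XO/O./XX/OX/..; (4,0)=-1→XO/O./.X/OX/X.; (4,1)=+1→XO/O./.X/OX/.X
ply 4: XO/OX/.X/OX/.. is terminal -1 (O); from .O/../.X/OX/.. depth 6

value(.O/../.X/OX/.., X) = +1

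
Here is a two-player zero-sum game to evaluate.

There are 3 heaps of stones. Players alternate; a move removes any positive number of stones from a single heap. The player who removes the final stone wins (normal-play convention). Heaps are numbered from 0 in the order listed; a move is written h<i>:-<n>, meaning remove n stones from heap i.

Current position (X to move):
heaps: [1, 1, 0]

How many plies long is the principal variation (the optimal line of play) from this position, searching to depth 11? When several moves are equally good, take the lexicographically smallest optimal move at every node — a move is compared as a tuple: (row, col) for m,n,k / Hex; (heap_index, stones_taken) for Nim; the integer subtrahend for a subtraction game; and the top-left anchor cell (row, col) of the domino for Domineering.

[(1,1,0)] X move#1: h0:-1:-1/(0,1,0)*, h1:-1:-1/(1,0,0)
[(0,1,0)] O move#2: h1:-1:+1/(0,0,0)*
[(0,0,0)] end (terminal -1, X#3); searched (1,1,0) to 11

PV length from [(1,1,0)]: 2 plies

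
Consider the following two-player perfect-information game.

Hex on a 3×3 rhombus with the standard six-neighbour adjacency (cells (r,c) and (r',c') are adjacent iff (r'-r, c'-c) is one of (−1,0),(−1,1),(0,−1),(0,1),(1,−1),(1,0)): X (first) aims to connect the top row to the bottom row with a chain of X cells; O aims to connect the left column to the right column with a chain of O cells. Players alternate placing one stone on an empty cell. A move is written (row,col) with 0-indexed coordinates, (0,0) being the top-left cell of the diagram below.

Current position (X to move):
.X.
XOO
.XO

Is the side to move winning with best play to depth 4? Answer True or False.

ply 1, X at .X./XOO/.XO | (0,0)=-1→XX./XOO/.XO; (0,2)=-1→.XX/XOO/.XO; (2,0)=+1→.X./XOO/XXO*
ply 2: .X./XOO/XXO is terminal -1 (O); from .X./XOO/.XO depth 4

X winning at [.X./XOO/.XO]: True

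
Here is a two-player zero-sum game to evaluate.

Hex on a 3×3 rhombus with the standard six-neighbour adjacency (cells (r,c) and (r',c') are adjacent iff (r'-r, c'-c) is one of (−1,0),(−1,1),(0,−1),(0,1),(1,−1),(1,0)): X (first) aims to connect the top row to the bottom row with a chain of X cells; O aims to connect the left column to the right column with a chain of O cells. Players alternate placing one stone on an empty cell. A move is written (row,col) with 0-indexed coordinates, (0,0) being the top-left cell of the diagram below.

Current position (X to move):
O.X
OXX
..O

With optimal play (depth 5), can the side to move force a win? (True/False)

X winning at [O.X/OXX/..O]: True

p1 X@[O.X/OXX/..O]: (0,1)[OXX/OXX/..O]+1* (2,0)[O.X/OXX/X.O]+1 (2,1)[O.X/OXX/.XO]+1
p2 O@[OXX/OXX/..O]: (2,0)[OXX/OXX/O.O]-1* (2,1)[OXX/OXX/.OO]-1
p3 X@[OXX/OXX/O.O]: (2,1)[OXX/OXX/OXO]+1*
p4 O@[OXX/OXX/OXO] terminal -1; root [O.X/OXX/..O] d5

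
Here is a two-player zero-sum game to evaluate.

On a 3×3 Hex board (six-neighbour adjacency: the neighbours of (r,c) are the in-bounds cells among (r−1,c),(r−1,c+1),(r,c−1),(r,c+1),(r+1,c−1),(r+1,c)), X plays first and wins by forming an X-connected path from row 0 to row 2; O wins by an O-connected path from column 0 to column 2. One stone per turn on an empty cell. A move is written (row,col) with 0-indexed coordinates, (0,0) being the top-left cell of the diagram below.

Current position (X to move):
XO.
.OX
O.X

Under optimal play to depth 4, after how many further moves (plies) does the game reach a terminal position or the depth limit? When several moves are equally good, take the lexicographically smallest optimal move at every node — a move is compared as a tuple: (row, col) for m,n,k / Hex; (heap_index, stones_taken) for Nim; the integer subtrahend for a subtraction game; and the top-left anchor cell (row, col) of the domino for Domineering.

PV length from [XO./.OX/O.X]: 1 ply

p1 X@[XO./.OX/O.X]: (0,2)[XOX/.OX/O.X]+1* (1,0)[XO./XOX/O.X]-1 (2,1)[XO./.OX/OXX]-1
p2 O@[XOX/.OX/O.X] terminal -1; root [XO./.OX/O.X] d4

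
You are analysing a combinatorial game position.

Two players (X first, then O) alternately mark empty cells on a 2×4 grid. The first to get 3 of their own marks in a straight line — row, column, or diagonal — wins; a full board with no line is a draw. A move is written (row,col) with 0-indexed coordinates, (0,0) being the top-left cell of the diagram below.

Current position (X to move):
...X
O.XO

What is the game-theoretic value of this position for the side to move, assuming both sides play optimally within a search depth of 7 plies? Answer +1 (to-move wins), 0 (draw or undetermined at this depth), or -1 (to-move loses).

p1 X@[...X/O.XO]: (0,0)[X..X/O.XO]+0* (0,1)[.X.X/O.XO]+0 (0,2)[..XX/O.XO]+0 (1,1)[...X/OXXO]+0
p2 O@[X..X/O.XO]: (0,1)[XO.X/O.XO]+0* (0,2)[X.OX/O.XO]+0 (1,1)[X..X/OOXO]+0
p3 X@[XO.X/O.XO]: (0,2)[XOXX/O.XO]+0* (1,1)[XO.X/OXXO]+0
p4 O@[XOXX/O.XO]: (1,1)[XOXX/OOXO]+0*
p5 X@[XOXX/OOXO] terminal +0; root [...X/O.XO] d7

value(...X/O.XO, X) = 0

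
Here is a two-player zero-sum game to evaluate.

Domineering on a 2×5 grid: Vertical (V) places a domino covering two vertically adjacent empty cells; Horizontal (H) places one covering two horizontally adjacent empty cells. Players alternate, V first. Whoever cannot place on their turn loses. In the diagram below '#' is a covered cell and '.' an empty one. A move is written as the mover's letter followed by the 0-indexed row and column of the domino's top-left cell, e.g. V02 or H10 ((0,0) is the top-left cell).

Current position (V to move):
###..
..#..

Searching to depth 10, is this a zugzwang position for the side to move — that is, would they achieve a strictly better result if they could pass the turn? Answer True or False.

ply 1, V at ###../..#.. | V03=+1→####./..##.*; V04=+1→###.#/..#.#
ply 2, H at ####./..##. | H10=-1→####./####.*
ply 3, V at ####./####. | V04=+1→#####/#####*
ply 4: #####/##### is terminal -1 (H); from ###../..#.. depth 10
pass branch (H moves first from the same position):
  | ply 1, H at ###../..#.. | H03=+1→#####/..#..*; H10=-1→###../###..; H13=+1→###../..###
  | ply 2: #####/..#.. is terminal -1 (V); from ###../..#.. depth 10
V moving scores +1; V passing scores -1

zugzwang(###../..#.., V) = False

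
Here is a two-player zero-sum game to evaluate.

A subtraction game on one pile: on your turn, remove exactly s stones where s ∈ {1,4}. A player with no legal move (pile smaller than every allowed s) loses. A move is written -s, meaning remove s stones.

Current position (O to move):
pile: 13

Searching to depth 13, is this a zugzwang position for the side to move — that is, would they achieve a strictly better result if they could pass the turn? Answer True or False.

p1 O@[13]: -1[12]+1* -4[9]-1
p2 X@[12]: -1[11]-1* -4[8]-1
p3 O@[11]: -1[10]+1* -4[7]+1
p4 X@[10]: -1[9]-1* -4[6]-1
p5 O@[9]: -1[8]-1 -4[5]+1*
p6 X@[5]: -1[4]-1* -4[1]-1
p7 O@[4]: -1[3]-1 -4[0]+1*
p8 X@[0] terminal -1; root [13] d13
if O skipped the turn, X would face:
~ p1 X@[13]: -1[12]+1* -4[9]-1
~ p2 O@[12]: -1[11]-1* -4[8]-1
~ p3 X@[11]: -1[10]+1* -4[7]+1
~ p4 O@[10]: -1[9]-1* -4[6]-1
~ p5 X@[9]: -1[8]-1 -4[5]+1*
~ p6 O@[5]: -1[4]-1* -4[1]-1
~ p7 X@[4]: -1[3]-1 -4[0]+1*
~ p8 O@[0] terminal -1; root [13] d13
compare (O): move=+1 vs pass=-1

zugzwang(13, O) = False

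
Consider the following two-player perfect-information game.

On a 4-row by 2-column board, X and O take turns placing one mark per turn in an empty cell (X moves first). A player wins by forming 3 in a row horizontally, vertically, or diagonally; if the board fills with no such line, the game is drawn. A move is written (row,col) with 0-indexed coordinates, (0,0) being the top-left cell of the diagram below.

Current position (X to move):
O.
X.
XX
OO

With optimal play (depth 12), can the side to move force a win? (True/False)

X winning at [O./X./XX/OO]: False

[O./X./XX/OO] X move#1: (0,1):+0/OX/X./XX/OO*, (1,1):+0/O./XX/XX/OO
[OX/X./XX/OO] O move#2: (1,1):+0/OX/XO/XX/OO*
[OX/XO/XX/OO] end (terminal +0, X#3); searched O./X./XX/OO to 12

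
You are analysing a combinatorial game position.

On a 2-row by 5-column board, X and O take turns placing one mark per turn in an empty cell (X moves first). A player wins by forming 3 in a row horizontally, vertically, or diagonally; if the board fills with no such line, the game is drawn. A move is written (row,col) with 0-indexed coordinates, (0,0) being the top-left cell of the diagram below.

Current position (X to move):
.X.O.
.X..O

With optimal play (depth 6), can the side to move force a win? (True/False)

[.X.O./.X..O] X move#1: (0,0):+0/XX.O./.X..O, (0,2):+1/.XXO./.X..O*, (0,4):+0/.X.OX/.X..O, (1,0):+0/.X.O./XX..O, (1,2):+1/.X.O./.XX.O, (1,3):+0/.X.O./.X.XO
[.XXO./.X..O] O move#2: (0,0):-1/OXXO./.X..O*, (0,4):-1/.XXOO/.X..O, (1,0):-1/.XXO./OX..O, (1,2):-1/.XXO./.XO.O, (1,3):-1/.XXO./.X.OO
[OXXO./.X..O] X move#3: (0,4):+0/OXXOX/.X..O, (1,0):+0/OXXO./XX..O, (1,2):+1/OXXO./.XX.O*, (1,3):+0/OXXO./.X.XO
[OXXO./.XX.O] O move#4: (0,4):-1/OXXOO/.XX.O*, (1,0):-1/OXXO./OXX.O, (1,3):-1/OXXO./.XXOO
[OXXOO/.XX.O] X move#5: (1,0):+1/OXXOO/XXX.O*, (1,3):+1/OXXOO/.XXXO
[OXXOO/XXX.O] end (terminal -1, O#6); searched .X.O./.X..O to 6

X winning at [.X.O./.X..O]: True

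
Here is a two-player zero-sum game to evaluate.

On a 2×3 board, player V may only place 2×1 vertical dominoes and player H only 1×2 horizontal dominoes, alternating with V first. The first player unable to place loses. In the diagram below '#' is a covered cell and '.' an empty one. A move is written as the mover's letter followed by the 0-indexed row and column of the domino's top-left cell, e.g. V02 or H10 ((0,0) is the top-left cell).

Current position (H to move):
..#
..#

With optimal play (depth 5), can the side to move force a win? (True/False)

H winning at [..#/..#]: True

[..#/..#] H move#1: H00:+1/###/..#*, H10:+1/..#/###
[###/..#] end (terminal -1, V#2); searched ..#/..# to 5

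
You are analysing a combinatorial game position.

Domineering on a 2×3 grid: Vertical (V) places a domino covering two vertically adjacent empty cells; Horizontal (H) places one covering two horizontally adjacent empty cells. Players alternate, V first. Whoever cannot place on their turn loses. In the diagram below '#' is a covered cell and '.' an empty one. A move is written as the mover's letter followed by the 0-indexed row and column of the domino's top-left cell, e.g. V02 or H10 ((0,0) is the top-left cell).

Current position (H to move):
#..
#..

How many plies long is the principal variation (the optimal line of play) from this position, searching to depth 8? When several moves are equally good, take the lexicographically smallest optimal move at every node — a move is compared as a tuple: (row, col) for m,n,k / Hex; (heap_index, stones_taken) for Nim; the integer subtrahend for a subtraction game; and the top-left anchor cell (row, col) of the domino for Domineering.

PV length from [#../#..]: 1 ply

p1 H@[#../#..]: H01[###/#..]+1* H11[#../###]+1
p2 V@[###/#..] terminal -1; root [#../#..] d8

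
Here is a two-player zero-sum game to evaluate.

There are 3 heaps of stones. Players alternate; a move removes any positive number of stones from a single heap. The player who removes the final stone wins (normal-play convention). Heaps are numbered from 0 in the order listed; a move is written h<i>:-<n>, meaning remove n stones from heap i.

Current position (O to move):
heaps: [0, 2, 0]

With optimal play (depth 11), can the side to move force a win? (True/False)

O winning at [(0,2,0)]: True

p1 O@[(0,2,0)]: h1:-1[(0,1,0)]-1 h1:-2[(0,0,0)]+1*
p2 X@[(0,0,0)] terminal -1; root [(0,2,0)] d11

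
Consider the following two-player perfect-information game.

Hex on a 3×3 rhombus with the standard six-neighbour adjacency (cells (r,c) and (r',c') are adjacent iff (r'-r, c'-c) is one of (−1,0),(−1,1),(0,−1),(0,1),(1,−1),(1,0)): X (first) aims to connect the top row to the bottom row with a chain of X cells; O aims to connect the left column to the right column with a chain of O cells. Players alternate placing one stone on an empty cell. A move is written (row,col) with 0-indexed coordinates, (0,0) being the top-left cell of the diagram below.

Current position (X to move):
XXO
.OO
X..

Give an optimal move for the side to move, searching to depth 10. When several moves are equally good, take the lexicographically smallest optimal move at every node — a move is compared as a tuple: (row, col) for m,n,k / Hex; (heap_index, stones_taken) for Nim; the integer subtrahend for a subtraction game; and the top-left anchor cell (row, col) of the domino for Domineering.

X's best at [XXO/.OO/X..]: (1,0)

[XXO/.OO/X..] X move#1: (1,0):+1/XXO/XOO/X..*, (2,1):-1/XXO/.OO/XX., (2,2):-1/XXO/.OO/X.X
[XXO/XOO/X..] end (terminal -1, O#2); searched XXO/.OO/X.. to 10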